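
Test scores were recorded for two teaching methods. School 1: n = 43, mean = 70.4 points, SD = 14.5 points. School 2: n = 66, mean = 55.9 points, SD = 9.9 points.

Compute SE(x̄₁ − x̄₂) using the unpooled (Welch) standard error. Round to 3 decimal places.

Standard errors of each mean: 14.5/√43 = 2.2112 and 9.9/√66 = 1.2186.
SE(x̄₁ − x̄₂) = √(2.2112² + 1.2186²) = 2.5248 for independent samples with unequal variances.

2.525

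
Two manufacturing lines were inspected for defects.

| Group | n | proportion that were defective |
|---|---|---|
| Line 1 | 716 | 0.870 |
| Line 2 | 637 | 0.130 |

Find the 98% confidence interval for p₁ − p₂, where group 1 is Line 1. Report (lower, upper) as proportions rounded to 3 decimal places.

(0.697, 0.783)

SE₁ = √(p̂₁(1−p̂₁)/n₁) = √(0.8700·0.1300/716) = 0.01257; SE₂ = √(0.1300·0.8700/637) = 0.01332.
Independent samples: SE of the difference = √(SE₁² + SE₂²) = √(0.0001580049 + 0.0001774224) = 0.01831.
z* for 98% confidence is 2.326, so the margin of error is 2.326 × 0.01831 = 0.04259.
Point estimate p̂₁ − p̂₂ = 0.8700 − 0.1300 = 0.7400.
0.7400 ± 0.04259 → (0.697, 0.783).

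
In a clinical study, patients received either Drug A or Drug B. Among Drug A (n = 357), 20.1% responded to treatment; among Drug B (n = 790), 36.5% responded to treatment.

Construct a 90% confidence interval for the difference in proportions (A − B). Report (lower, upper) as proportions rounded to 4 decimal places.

(-0.2088, -0.1192)

Each SE is √(p̂(1−p̂)/n): √(0.2010·0.7990/357) = 0.02121 and √(0.3650·0.6350/790) = 0.01713.
SE(p̂₁ − p̂₂) = √(SE₁² + SE₂²) = √(0.0004498641 + 0.0002934369) = 0.02726, since the two samples are independent.
At 90% confidence z* = 1.645; margin = 1.645 × 0.02726 = 0.04484.
The difference is 0.2010 − 0.3650 = -0.1640, so the interval is -0.1640 ± 0.04484 = (-0.2088, -0.1192).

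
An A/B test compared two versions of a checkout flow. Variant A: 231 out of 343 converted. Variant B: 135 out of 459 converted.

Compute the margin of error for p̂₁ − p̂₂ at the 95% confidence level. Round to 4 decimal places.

0.0648

Sample proportions: 231/343 = 0.6735, 135/459 = 0.2941.
Each SE is √(p̂(1−p̂)/n): √(0.6735·0.3265/343) = 0.02532 and √(0.2941·0.7059/459) = 0.02127.
SE(p̂₁ − p̂₂) = √(SE₁² + SE₂²) = √(0.0006411024 + 0.0004524129) = 0.03307, since the two samples are independent.
At 95% confidence z* = 1.960; margin = 1.960 × 0.03307 = 0.06482.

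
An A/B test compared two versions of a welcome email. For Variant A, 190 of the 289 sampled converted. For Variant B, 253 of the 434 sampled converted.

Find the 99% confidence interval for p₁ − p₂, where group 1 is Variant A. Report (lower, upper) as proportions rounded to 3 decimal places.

(-0.020, 0.169)

Sample proportions: 190/289 = 0.6574, 253/434 = 0.5829.
Each SE is √(p̂(1−p̂)/n): √(0.6574·0.3426/289) = 0.02792 and √(0.5829·0.4171/434) = 0.02367.
SE(p̂₁ − p̂₂) = √(SE₁² + SE₂²) = √(0.0007795264 + 0.0005602689) = 0.03660, since the two samples are independent.
At 99% confidence z* = 2.576; margin = 2.576 × 0.03660 = 0.09428.
The difference is 0.6574 − 0.5829 = 0.0745, so the interval is 0.0745 ± 0.09428 = (-0.020, 0.169).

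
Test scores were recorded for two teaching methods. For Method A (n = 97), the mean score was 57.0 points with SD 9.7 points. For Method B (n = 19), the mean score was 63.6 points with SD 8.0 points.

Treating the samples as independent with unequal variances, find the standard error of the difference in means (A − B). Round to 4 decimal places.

Per-group SEs: s₁/√n₁ = 9.7/√97 = 0.9849, s₂/√n₂ = 8.0/√19 = 1.8353.
Unpooled SE of the difference: √(0.97002801 + 3.36832609) = 2.0829.

2.0829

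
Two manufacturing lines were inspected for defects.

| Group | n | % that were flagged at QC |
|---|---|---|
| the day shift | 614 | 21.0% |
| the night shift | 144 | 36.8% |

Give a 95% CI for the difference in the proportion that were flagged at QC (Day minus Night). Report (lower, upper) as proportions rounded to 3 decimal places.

(-0.243, -0.073)

The two standard errors are √(0.2100×0.7900/614) = 0.01644 and √(0.3680×0.6320/144) = 0.04019.
Because the samples are independent, SE_diff = √(0.01644² + 0.04019²) = 0.04342.
Using z* = 1.960 for 95%, ME = 1.960 × 0.04342 = 0.08510.
p̂₁ − p̂₂ = -0.1580; interval -0.1580 ± 0.08510 gives (-0.243, -0.073).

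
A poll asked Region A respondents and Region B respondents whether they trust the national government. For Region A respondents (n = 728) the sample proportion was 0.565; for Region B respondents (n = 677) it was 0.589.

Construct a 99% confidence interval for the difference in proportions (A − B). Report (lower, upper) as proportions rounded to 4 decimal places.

The two standard errors are √(0.5650×0.4350/728) = 0.01837 and √(0.5890×0.4110/677) = 0.01891.
Because the samples are independent, SE_diff = √(0.01837² + 0.01891²) = 0.02636.
Using z* = 2.576 for 99%, ME = 2.576 × 0.02636 = 0.06790.
p̂₁ − p̂₂ = -0.0240; interval -0.0240 ± 0.06790 gives (-0.0919, 0.0439).

(-0.0919, 0.0439)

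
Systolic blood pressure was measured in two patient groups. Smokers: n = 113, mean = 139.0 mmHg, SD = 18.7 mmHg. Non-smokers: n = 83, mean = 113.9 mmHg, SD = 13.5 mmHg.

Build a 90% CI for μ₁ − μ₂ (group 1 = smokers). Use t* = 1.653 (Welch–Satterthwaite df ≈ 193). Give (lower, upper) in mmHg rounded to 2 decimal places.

(21.30, 28.90)

Standard errors of each mean: 18.7/√113 = 1.7591 and 13.5/√83 = 1.4818.
SE(x̄₁ − x̄₂) = √(1.7591² + 1.4818²) = 2.3000 for independent samples with unequal variances.
With t* = 1.653, the margin is 1.653 × 2.3000 = 3.8019.
x̄₁ − x̄₂ = 139.0 − 113.9 = 25.1000; the interval is 25.1000 ± 3.8019 = (21.30, 28.90).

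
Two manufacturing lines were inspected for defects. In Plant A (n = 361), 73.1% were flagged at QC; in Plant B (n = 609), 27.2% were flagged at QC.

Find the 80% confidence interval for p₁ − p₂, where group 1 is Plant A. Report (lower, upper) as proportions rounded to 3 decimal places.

The two standard errors are √(0.7310×0.2690/361) = 0.02334 and √(0.2720×0.7280/609) = 0.01803.
Because the samples are independent, SE_diff = √(0.02334² + 0.01803²) = 0.02949.
Using z* = 1.282 for 80%, ME = 1.282 × 0.02949 = 0.03781.
p̂₁ − p̂₂ = 0.4590; interval 0.4590 ± 0.03781 gives (0.421, 0.497).

(0.421, 0.497)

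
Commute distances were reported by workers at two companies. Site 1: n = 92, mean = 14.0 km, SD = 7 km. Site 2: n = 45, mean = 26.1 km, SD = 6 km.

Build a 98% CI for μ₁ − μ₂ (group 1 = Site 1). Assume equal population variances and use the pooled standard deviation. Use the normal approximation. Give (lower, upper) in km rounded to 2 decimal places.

(-14.93, -9.27)

s_p = √[((n₁−1)s₁² + (n₂−1)s₂²)/(n₁+n₂−2)] = √[(91·7² + 44·6²)/135] = 6.6905.
SE = 6.6905·√(1/92 + 1/45) = 1.2171.
With z* = 2.326, margin = 2.326 × 1.2171 = 2.8310.
x̄₁ − x̄₂ = 14.0 − 26.1 = -12.1000; interval -12.1000 ± 2.8310 = (-14.93, -9.27).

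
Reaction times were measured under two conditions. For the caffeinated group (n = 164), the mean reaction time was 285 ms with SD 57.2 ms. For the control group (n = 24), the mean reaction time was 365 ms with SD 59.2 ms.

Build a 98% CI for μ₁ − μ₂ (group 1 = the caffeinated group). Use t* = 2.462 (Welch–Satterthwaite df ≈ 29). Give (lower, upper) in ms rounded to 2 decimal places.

(-111.72, -48.28)

Standard errors of each mean: 57.2/√164 = 4.4666 and 59.2/√24 = 12.0841.
SE(x̄₁ − x̄₂) = √(4.4666² + 12.0841²) = 12.8832 for independent samples with unequal variances.
With t* = 2.462, the margin is 2.462 × 12.8832 = 31.7184.
x̄₁ − x̄₂ = 285 − 365 = -80.0000; the interval is -80.0000 ± 31.7184 = (-111.72, -48.28).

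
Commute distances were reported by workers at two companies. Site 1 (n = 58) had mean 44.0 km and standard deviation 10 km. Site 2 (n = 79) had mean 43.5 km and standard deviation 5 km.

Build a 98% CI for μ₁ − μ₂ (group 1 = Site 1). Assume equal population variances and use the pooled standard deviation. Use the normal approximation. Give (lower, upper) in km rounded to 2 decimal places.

Pooled variance s_p² = [57·10² + 78·5²] / (58+79−2) = 56.6667, so s_p = 7.5277.
SE_diff = s_p·√(1/n₁ + 1/n₂) = 7.5277·√(1/58 + 1/79) = 1.3017.
z* = 2.326; margin = 2.326 × 1.3017 = 3.0278.
Difference = 44.0 − 43.5 = 0.5000.
0.5000 ± 3.0278 → (-2.53, 3.53).

(-2.53, 3.53)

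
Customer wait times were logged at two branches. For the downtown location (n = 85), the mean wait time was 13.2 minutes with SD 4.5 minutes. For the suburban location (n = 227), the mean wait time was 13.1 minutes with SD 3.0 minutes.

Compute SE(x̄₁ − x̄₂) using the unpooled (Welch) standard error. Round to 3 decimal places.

Standard errors of each mean: 4.5/√85 = 0.4881 and 3.0/√227 = 0.1991.
SE(x̄₁ − x̄₂) = √(0.4881² + 0.1991²) = 0.5271 for independent samples with unequal variances.

0.527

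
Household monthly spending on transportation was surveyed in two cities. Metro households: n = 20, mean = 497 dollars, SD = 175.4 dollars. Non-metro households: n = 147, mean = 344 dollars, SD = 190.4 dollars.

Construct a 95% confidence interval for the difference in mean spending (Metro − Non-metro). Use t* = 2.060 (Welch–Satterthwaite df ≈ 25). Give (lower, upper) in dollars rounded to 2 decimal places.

Per-group SEs: s₁/√n₁ = 175.4/√20 = 39.2206, s₂/√n₂ = 190.4/√147 = 15.7039.
Unpooled SE of the difference: √(1538.25546436 + 246.61247521) = 42.2477.
Margin of error = t* · SE = 2.060 × 42.2477 = 87.0303.
x̄₁ − x̄₂ = 497 − 344 = 153.0000.
CI: 153.0000 ± 87.0303 = (65.97, 240.03).

(65.97, 240.03)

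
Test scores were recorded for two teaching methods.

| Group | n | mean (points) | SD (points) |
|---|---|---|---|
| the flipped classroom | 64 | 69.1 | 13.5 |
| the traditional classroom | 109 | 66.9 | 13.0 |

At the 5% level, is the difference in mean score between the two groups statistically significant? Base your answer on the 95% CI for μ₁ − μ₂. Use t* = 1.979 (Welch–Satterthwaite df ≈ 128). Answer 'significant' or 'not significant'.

Per-group SEs: s₁/√n₁ = 13.5/√64 = 1.6875, s₂/√n₂ = 13.0/√109 = 1.2452.
Unpooled SE of the difference: √(2.84765625 + 1.55052304) = 2.0972.
Margin of error = t* · SE = 1.979 × 2.0972 = 4.1504.
x̄₁ − x̄₂ = 69.1 − 66.9 = 2.2000.
CI: 2.2000 ± 4.1504 = (-1.9504, 6.3504).
The interval (-1.9504, 6.3504) contains 0, so the difference is not significant.

not significant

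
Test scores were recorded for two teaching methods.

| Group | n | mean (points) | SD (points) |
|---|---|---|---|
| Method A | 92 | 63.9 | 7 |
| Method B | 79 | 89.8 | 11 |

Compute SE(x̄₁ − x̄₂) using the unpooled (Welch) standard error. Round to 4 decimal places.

Per-group SEs: s₁/√n₁ = 7/√92 = 0.7298, s₂/√n₂ = 11/√79 = 1.2376.
Unpooled SE of the difference: √(0.53260804 + 1.53165376) = 1.4368.

1.4368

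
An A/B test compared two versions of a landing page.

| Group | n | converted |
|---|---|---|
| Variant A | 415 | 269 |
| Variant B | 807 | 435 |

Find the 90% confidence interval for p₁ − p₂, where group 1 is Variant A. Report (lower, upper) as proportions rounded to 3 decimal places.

(0.061, 0.157)

Sample proportions: 269/415 = 0.6482, 435/807 = 0.5390.
Each SE is √(p̂(1−p̂)/n): √(0.6482·0.3518/415) = 0.02344 and √(0.5390·0.4610/807) = 0.01755.
SE(p̂₁ − p̂₂) = √(SE₁² + SE₂²) = √(0.0005494336 + 0.0003080025) = 0.02928, since the two samples are independent.
At 90% confidence z* = 1.645; margin = 1.645 × 0.02928 = 0.04817.
The difference is 0.6482 − 0.5390 = 0.1092, so the interval is 0.1092 ± 0.04817 = (0.061, 0.157).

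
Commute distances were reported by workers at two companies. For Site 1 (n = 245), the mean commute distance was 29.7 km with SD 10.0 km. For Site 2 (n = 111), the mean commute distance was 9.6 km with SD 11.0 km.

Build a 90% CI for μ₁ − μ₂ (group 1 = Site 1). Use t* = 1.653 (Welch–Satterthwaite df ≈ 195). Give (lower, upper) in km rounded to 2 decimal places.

Per-group SEs: s₁/√n₁ = 10.0/√245 = 0.6389, s₂/√n₂ = 11.0/√111 = 1.0441.
Unpooled SE of the difference: √(0.40819321 + 1.09014481) = 1.2241.
Margin of error = t* · SE = 1.653 × 1.2241 = 2.0234.
x̄₁ − x̄₂ = 29.7 − 9.6 = 20.1000.
CI: 20.1000 ± 2.0234 = (18.08, 22.12).

(18.08, 22.12)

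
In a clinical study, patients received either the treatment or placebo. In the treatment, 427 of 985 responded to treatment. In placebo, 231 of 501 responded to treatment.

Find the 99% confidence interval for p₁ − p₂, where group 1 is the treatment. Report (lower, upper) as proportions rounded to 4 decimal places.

p̂₁ = 427/985 = 0.4335 and p̂₂ = 231/501 = 0.4611.
SE₁ = √(p̂₁(1−p̂₁)/n₁) = √(0.4335·0.5665/985) = 0.01579; SE₂ = √(0.4611·0.5389/501) = 0.02227.
Independent samples: SE of the difference = √(SE₁² + SE₂²) = √(0.0002493241 + 0.0004959529) = 0.02730.
z* for 99% confidence is 2.576, so the margin of error is 2.576 × 0.02730 = 0.07032.
Point estimate p̂₁ − p̂₂ = 0.4335 − 0.4611 = -0.0276.
-0.0276 ± 0.07032 → (-0.0979, 0.0427).

(-0.0979, 0.0427)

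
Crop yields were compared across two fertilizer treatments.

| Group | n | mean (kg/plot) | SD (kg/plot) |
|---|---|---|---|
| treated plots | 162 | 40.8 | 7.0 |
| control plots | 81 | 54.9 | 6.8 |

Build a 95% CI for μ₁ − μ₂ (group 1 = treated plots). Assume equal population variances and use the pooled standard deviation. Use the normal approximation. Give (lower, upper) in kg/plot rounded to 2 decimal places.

s_p = √[((n₁−1)s₁² + (n₂−1)s₂²)/(n₁+n₂−2)] = √[(161·7.0² + 80·6.8²)/241] = 6.9342.
SE = 6.9342·√(1/162 + 1/81) = 0.9436.
With z* = 1.960, margin = 1.960 × 0.9436 = 1.8495.
x̄₁ − x̄₂ = 40.8 − 54.9 = -14.1000; interval -14.1000 ± 1.8495 = (-15.95, -12.25).

(-15.95, -12.25)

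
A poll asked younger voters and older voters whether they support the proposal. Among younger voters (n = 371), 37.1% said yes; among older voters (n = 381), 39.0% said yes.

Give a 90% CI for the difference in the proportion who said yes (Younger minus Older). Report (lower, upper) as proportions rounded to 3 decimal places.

(-0.077, 0.039)

Each SE is √(p̂(1−p̂)/n): √(0.3710·0.6290/371) = 0.02508 and √(0.3900·0.6100/381) = 0.02499.
SE(p̂₁ − p̂₂) = √(SE₁² + SE₂²) = √(0.0006290064 + 0.0006245001) = 0.03540, since the two samples are independent.
At 90% confidence z* = 1.645; margin = 1.645 × 0.03540 = 0.05823.
The difference is 0.3710 − 0.3900 = -0.0190, so the interval is -0.0190 ± 0.05823 = (-0.077, 0.039).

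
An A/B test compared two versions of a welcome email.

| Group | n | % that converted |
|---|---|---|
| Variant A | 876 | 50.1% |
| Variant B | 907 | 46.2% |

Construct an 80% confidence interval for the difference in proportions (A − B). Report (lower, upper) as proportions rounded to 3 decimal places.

SE₁ = √(p̂₁(1−p̂₁)/n₁) = √(0.5010·0.4990/876) = 0.01689; SE₂ = √(0.4620·0.5380/907) = 0.01655.
Independent samples: SE of the difference = √(SE₁² + SE₂²) = √(0.0002852721 + 0.0002739025) = 0.02365.
z* for 80% confidence is 1.282, so the margin of error is 1.282 × 0.02365 = 0.03032.
Point estimate p̂₁ − p̂₂ = 0.5010 − 0.4620 = 0.0390.
0.0390 ± 0.03032 → (0.009, 0.069).

(0.009, 0.069)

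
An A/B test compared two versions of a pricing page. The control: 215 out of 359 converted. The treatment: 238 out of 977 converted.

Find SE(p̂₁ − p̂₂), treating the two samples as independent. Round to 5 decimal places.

Sample proportions: 215/359 = 0.5989, 238/977 = 0.2436.
Each SE is √(p̂(1−p̂)/n): √(0.5989·0.4011/359) = 0.02587 and √(0.2436·0.7564/977) = 0.01373.
SE(p̂₁ − p̂₂) = √(SE₁² + SE₂²) = √(0.0006692569 + 0.0001885129) = 0.02929, since the two samples are independent.

0.02929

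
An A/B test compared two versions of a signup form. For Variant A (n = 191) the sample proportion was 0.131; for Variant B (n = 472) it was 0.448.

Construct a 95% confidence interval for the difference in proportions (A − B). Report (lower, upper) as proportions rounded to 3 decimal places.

(-0.383, -0.251)

SE₁ = √(p̂₁(1−p̂₁)/n₁) = √(0.1310·0.8690/191) = 0.02441; SE₂ = √(0.4480·0.5520/472) = 0.02289.
Independent samples: SE of the difference = √(SE₁² + SE₂²) = √(0.0005958481 + 0.0005239521) = 0.03346.
z* for 95% confidence is 1.960, so the margin of error is 1.960 × 0.03346 = 0.06558.
Point estimate p̂₁ − p̂₂ = 0.1310 − 0.4480 = -0.3170.
-0.3170 ± 0.06558 → (-0.383, -0.251).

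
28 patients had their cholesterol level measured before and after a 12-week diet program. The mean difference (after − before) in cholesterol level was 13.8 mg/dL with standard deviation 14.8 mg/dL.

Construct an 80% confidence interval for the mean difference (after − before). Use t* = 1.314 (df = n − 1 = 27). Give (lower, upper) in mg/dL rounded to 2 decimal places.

Paired design: SE = s_d/√n = 14.8/√28 = 2.7969.
t* = 1.314; margin of error = 1.314 × 2.7969 = 3.6751.
13.8 ± 3.6751 → (10.12, 17.48).

(10.12, 17.48)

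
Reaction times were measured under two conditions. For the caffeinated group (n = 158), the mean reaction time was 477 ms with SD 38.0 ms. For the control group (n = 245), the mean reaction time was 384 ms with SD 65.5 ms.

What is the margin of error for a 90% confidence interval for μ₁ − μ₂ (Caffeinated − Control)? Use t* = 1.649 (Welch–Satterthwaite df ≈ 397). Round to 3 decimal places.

8.513

Standard errors of each mean: 38.0/√158 = 3.0231 and 65.5/√245 = 4.1846.
SE(x̄₁ − x̄₂) = √(3.0231² + 4.1846²) = 5.1624 for independent samples with unequal variances.
With t* = 1.649, the margin is 1.649 × 5.1624 = 8.5128.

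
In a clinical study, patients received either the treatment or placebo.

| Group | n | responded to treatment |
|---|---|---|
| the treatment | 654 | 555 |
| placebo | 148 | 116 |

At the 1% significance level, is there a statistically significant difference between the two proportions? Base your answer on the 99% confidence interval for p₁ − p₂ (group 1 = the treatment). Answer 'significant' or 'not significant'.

First, p̂₁ = 555/654 = 0.8486; p̂₂ = 116/148 = 0.7838.
The two standard errors are √(0.8486×0.1514/654) = 0.01402 and √(0.7838×0.2162/148) = 0.03384.
Because the samples are independent, SE_diff = √(0.01402² + 0.03384²) = 0.03663.
Using z* = 2.576 for 99%, ME = 2.576 × 0.03663 = 0.09436.
p̂₁ − p̂₂ = 0.0648; interval 0.0648 ± 0.09436 gives (-0.02956, 0.15916).
The interval (-0.02956, 0.15916) contains 0, so the difference is not significant.

not significant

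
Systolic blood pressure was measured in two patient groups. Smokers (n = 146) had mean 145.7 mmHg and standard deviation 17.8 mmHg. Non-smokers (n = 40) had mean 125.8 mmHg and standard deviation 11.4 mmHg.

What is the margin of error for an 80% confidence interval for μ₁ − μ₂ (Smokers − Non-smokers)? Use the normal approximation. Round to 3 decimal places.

2.984

SE₁ = s₁/√n₁ = 17.8/√146 = 1.4731; SE₂ = 11.4/√40 = 1.8025.
Independent samples, unequal variances: SE_diff = √(SE₁² + SE₂²) = √(2.17002361 + 3.24900625) = 2.3279.
z* = 1.282, so margin of error = 1.282 × 2.3279 = 2.9844.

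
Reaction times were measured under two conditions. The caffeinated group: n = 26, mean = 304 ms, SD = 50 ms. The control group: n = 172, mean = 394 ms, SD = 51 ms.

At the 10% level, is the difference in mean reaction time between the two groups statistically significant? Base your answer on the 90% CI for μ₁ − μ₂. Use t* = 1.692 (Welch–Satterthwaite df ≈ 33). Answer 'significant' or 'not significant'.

significant

Per-group SEs: s₁/√n₁ = 50/√26 = 9.8058, s₂/√n₂ = 51/√172 = 3.8887.
Unpooled SE of the difference: √(96.15371364 + 15.12198769) = 10.5487.
Margin of error = t* · SE = 1.692 × 10.5487 = 17.8484.
x̄₁ − x̄₂ = 304 − 394 = -90.0000.
CI: -90.0000 ± 17.8484 = (-107.8484, -72.1516).
The interval (-107.8484, -72.1516) does not contain 0, so the difference is significant.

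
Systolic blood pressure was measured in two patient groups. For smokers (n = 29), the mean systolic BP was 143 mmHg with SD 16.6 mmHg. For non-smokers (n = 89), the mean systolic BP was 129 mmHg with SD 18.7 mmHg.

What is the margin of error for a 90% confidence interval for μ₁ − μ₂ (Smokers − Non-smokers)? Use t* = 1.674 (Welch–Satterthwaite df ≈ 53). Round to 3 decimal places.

SE₁ = s₁/√n₁ = 16.6/√29 = 3.0825; SE₂ = 18.7/√89 = 1.9822.
Independent samples, unequal variances: SE_diff = √(SE₁² + SE₂²) = √(9.50180625 + 3.92911684) = 3.6648.
t* = 1.674, so margin of error = 1.674 × 3.6648 = 6.1349.

6.135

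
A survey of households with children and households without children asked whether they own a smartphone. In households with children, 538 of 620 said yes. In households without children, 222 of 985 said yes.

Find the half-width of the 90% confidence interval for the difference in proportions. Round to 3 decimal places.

p̂₁ = 538/620 = 0.8677 and p̂₂ = 222/985 = 0.2254.
SE₁ = √(p̂₁(1−p̂₁)/n₁) = √(0.8677·0.1323/620) = 0.01361; SE₂ = √(0.2254·0.7746/985) = 0.01331.
Independent samples: SE of the difference = √(SE₁² + SE₂²) = √(0.0001852321 + 0.0001771561) = 0.01904.
z* for 90% confidence is 1.645, so the margin of error is 1.645 × 0.01904 = 0.03132.

0.031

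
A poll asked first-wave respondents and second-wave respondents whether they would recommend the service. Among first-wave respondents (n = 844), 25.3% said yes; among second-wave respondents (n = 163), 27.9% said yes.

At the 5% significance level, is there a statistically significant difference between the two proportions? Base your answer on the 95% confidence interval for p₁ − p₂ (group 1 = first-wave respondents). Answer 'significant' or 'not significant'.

not significant

The two standard errors are √(0.2530×0.7470/844) = 0.01496 and √(0.2790×0.7210/163) = 0.03513.
Because the samples are independent, SE_diff = √(0.01496² + 0.03513²) = 0.03818.
Using z* = 1.960 for 95%, ME = 1.960 × 0.03818 = 0.07483.
p̂₁ − p̂₂ = -0.0260; interval -0.0260 ± 0.07483 gives (-0.10083, 0.04883).
The interval (-0.10083, 0.04883) contains 0, so the difference is not significant.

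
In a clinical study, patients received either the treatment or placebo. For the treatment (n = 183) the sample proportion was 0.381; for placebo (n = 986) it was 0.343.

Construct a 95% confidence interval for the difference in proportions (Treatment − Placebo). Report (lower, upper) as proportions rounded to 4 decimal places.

(-0.0383, 0.1143)

The two standard errors are √(0.3810×0.6190/183) = 0.03590 and √(0.3430×0.6570/986) = 0.01512.
Because the samples are independent, SE_diff = √(0.03590² + 0.01512²) = 0.03895.
Using z* = 1.960 for 95%, ME = 1.960 × 0.03895 = 0.07634.
p̂₁ − p̂₂ = 0.0380; interval 0.0380 ± 0.07634 gives (-0.0383, 0.1143).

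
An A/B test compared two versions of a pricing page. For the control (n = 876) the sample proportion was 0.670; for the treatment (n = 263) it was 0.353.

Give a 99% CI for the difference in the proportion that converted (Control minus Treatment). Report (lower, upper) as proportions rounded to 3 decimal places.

SE₁ = √(p̂₁(1−p̂₁)/n₁) = √(0.6700·0.3300/876) = 0.01589; SE₂ = √(0.3530·0.6470/263) = 0.02947.
Independent samples: SE of the difference = √(SE₁² + SE₂²) = √(0.0002524921 + 0.0008684809) = 0.03348.
z* for 99% confidence is 2.576, so the margin of error is 2.576 × 0.03348 = 0.08624.
Point estimate p̂₁ − p̂₂ = 0.6700 − 0.3530 = 0.3170.
0.3170 ± 0.08624 → (0.231, 0.403).

(0.231, 0.403)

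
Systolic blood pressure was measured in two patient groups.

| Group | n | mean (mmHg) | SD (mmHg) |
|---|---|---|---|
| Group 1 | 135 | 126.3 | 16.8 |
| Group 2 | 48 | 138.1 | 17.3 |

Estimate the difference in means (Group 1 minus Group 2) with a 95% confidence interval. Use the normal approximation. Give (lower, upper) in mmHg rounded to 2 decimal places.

(-17.46, -6.14)

Per-group SEs: s₁/√n₁ = 16.8/√135 = 1.4459, s₂/√n₂ = 17.3/√48 = 2.4970.
Unpooled SE of the difference: √(2.09062681 + 6.235009) = 2.8854.
Margin of error = z* · SE = 1.960 × 2.8854 = 5.6554.
x̄₁ − x̄₂ = 126.3 − 138.1 = -11.8000.
CI: -11.8000 ± 5.6554 = (-17.46, -6.14).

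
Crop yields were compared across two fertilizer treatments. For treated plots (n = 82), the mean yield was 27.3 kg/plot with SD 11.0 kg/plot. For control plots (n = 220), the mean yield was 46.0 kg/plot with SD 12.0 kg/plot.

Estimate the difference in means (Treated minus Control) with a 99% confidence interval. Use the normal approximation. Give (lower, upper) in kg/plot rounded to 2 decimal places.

(-22.46, -14.94)

Per-group SEs: s₁/√n₁ = 11.0/√82 = 1.2147, s₂/√n₂ = 12.0/√220 = 0.8090.
Unpooled SE of the difference: √(1.47549609 + 0.654481) = 1.4594.
Margin of error = z* · SE = 2.576 × 1.4594 = 3.7594.
x̄₁ − x̄₂ = 27.3 − 46.0 = -18.7000.
CI: -18.7000 ± 3.7594 = (-22.46, -14.94).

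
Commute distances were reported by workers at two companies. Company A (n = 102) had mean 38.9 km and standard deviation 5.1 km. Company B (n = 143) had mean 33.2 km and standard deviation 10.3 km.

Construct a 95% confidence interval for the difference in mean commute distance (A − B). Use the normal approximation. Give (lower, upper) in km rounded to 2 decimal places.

Standard errors of each mean: 5.1/√102 = 0.5050 and 10.3/√143 = 0.8613.
SE(x̄₁ − x̄₂) = √(0.5050² + 0.8613²) = 0.9984 for independent samples with unequal variances.
With z* = 1.960, the margin is 1.960 × 0.9984 = 1.9569.
x̄₁ − x̄₂ = 38.9 − 33.2 = 5.7000; the interval is 5.7000 ± 1.9569 = (3.74, 7.66).

(3.74, 7.66)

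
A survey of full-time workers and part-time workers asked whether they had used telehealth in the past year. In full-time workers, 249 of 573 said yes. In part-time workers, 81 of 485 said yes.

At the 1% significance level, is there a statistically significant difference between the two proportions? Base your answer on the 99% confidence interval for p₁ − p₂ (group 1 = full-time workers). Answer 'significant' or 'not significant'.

significant

Sample proportions: 249/573 = 0.4346, 81/485 = 0.1670.
Each SE is √(p̂(1−p̂)/n): √(0.4346·0.5654/573) = 0.02071 and √(0.1670·0.8330/485) = 0.01694.
SE(p̂₁ − p̂₂) = √(SE₁² + SE₂²) = √(0.0004289041 + 0.0002869636) = 0.02676, since the two samples are independent.
At 99% confidence z* = 2.576; margin = 2.576 × 0.02676 = 0.06893.
The difference is 0.4346 − 0.1670 = 0.2676, so the interval is 0.2676 ± 0.06893 = (0.19867, 0.33653).
The interval (0.19867, 0.33653) does not contain 0, so the difference is significant.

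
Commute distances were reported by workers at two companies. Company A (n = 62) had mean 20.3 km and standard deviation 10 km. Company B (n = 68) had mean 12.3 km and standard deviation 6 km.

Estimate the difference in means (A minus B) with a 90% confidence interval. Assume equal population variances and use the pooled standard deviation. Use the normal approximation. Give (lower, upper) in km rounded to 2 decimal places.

Pooled variance s_p² = [61·10² + 67·6²] / (62+68−2) = 66.5000, so s_p = 8.1548.
SE_diff = s_p·√(1/n₁ + 1/n₂) = 8.1548·√(1/62 + 1/68) = 1.4320.
z* = 1.645; margin = 1.645 × 1.4320 = 2.3556.
Difference = 20.3 − 12.3 = 8.0000.
8.0000 ± 2.3556 → (5.64, 10.36).

(5.64, 10.36)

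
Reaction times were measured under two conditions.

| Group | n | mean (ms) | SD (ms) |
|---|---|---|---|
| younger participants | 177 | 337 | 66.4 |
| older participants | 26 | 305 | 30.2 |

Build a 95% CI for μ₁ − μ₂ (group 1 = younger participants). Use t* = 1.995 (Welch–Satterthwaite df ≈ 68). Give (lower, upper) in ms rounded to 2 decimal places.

Per-group SEs: s₁/√n₁ = 66.4/√177 = 4.9909, s₂/√n₂ = 30.2/√26 = 5.9227.
Unpooled SE of the difference: √(24.90908281 + 35.07837529) = 7.7452.
Margin of error = t* · SE = 1.995 × 7.7452 = 15.4517.
x̄₁ − x̄₂ = 337 − 305 = 32.0000.
CI: 32.0000 ± 15.4517 = (16.55, 47.45).

(16.55, 47.45)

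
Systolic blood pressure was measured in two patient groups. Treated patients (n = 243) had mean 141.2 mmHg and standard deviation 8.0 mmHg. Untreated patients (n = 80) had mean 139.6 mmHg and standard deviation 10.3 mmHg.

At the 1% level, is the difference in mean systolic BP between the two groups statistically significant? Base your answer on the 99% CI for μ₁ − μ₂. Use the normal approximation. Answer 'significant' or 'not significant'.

Standard errors of each mean: 8.0/√243 = 0.5132 and 10.3/√80 = 1.1516.
SE(x̄₁ − x̄₂) = √(0.5132² + 1.1516²) = 1.2608 for independent samples with unequal variances.
With z* = 2.576, the margin is 2.576 × 1.2608 = 3.2478.
x̄₁ − x̄₂ = 141.2 − 139.6 = 1.6000; the interval is 1.6000 ± 3.2478 = (-1.6478, 4.8478).
The interval (-1.6478, 4.8478) contains 0, so the difference is not significant.

not significant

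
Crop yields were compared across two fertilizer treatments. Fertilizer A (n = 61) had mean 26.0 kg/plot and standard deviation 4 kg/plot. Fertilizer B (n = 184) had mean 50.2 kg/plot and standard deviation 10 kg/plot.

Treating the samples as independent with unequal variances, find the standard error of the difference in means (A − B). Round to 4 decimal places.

0.8976

SE₁ = s₁/√n₁ = 4/√61 = 0.5121; SE₂ = 10/√184 = 0.7372.
Independent samples, unequal variances: SE_diff = √(SE₁² + SE₂²) = √(0.26224641 + 0.54346384) = 0.8976.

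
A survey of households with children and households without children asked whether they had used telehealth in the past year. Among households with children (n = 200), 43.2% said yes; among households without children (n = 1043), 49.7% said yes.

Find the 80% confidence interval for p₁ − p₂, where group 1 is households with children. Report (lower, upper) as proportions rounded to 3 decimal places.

(-0.114, -0.016)

SE₁ = √(p̂₁(1−p̂₁)/n₁) = √(0.4320·0.5680/200) = 0.03503; SE₂ = √(0.4970·0.5030/1043) = 0.01548.
Independent samples: SE of the difference = √(SE₁² + SE₂²) = √(0.0012271009 + 0.0002396304) = 0.03830.
z* for 80% confidence is 1.282, so the margin of error is 1.282 × 0.03830 = 0.04910.
Point estimate p̂₁ − p̂₂ = 0.4320 − 0.4970 = -0.0650.
-0.0650 ± 0.04910 → (-0.114, -0.016).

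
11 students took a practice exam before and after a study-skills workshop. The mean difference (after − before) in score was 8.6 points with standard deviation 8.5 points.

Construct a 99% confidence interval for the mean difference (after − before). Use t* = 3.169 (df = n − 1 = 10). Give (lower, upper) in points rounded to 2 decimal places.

Paired design: SE = s_d/√n = 8.5/√11 = 2.5628.
t* = 3.169; margin of error = 3.169 × 2.5628 = 8.1215.
8.6 ± 8.1215 → (0.48, 16.72).

(0.48, 16.72)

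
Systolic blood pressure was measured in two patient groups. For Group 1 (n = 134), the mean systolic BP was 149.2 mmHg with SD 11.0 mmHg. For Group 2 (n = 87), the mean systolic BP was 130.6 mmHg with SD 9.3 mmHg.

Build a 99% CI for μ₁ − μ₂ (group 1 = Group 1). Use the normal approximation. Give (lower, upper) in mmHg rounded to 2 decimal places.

Per-group SEs: s₁/√n₁ = 11.0/√134 = 0.9503, s₂/√n₂ = 9.3/√87 = 0.9971.
Unpooled SE of the difference: √(0.90307009 + 0.99420841) = 1.3774.
Margin of error = z* · SE = 2.576 × 1.3774 = 3.5482.
x̄₁ − x̄₂ = 149.2 − 130.6 = 18.6000.
CI: 18.6000 ± 3.5482 = (15.05, 22.15).

(15.05, 22.15)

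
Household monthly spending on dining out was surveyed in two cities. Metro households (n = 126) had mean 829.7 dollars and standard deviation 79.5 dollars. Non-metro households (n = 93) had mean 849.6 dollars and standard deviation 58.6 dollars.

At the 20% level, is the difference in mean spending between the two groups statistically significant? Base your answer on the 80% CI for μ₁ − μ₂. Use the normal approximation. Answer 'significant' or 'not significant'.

SE₁ = s₁/√n₁ = 79.5/√126 = 7.0824; SE₂ = 58.6/√93 = 6.0765.
Independent samples, unequal variances: SE_diff = √(SE₁² + SE₂²) = √(50.16038976 + 36.92385225) = 9.3319.
z* = 1.282, so margin of error = 1.282 × 9.3319 = 11.9635.
Difference in means = 829.7 − 849.6 = -19.9000.
-19.9000 ± 11.9635 → (-31.8635, -7.9365).
The interval (-31.8635, -7.9365) does not contain 0, so the difference is significant.

significant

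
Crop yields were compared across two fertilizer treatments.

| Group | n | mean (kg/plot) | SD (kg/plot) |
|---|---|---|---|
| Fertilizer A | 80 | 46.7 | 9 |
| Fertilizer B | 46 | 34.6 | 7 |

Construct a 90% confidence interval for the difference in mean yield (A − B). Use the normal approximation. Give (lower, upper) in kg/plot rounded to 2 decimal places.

(9.73, 14.47)

Standard errors of each mean: 9/√80 = 1.0062 and 7/√46 = 1.0321.
SE(x̄₁ − x̄₂) = √(1.0062² + 1.0321²) = 1.4414 for independent samples with unequal variances.
With z* = 1.645, the margin is 1.645 × 1.4414 = 2.3711.
x̄₁ − x̄₂ = 46.7 − 34.6 = 12.1000; the interval is 12.1000 ± 2.3711 = (9.73, 14.47).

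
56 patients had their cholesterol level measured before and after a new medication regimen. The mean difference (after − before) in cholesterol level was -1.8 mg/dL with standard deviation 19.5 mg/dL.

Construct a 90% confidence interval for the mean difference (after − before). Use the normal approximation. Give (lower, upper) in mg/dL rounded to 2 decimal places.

Paired design: SE = s_d/√n = 19.5/√56 = 2.6058.
z* = 1.645; margin of error = 1.645 × 2.6058 = 4.2865.
-1.8 ± 4.2865 → (-6.09, 2.49).

(-6.09, 2.49)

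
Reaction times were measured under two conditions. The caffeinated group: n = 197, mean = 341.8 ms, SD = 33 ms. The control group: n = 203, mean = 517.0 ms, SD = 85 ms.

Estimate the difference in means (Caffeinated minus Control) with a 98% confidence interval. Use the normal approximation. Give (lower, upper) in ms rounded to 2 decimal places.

(-190.12, -160.28)

Standard errors of each mean: 33/√197 = 2.3512 and 85/√203 = 5.9658.
SE(x̄₁ − x̄₂) = √(2.3512² + 5.9658²) = 6.4124 for independent samples with unequal variances.
With z* = 2.326, the margin is 2.326 × 6.4124 = 14.9152.
x̄₁ − x̄₂ = 341.8 − 517.0 = -175.2000; the interval is -175.2000 ± 14.9152 = (-190.12, -160.28).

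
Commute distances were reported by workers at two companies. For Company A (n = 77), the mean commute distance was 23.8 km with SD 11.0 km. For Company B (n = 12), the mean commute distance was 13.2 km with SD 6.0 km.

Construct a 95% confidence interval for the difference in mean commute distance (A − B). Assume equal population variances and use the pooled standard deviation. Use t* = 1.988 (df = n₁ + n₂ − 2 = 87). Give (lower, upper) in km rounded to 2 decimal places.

(4.12, 17.08)

s_p = √[((n₁−1)s₁² + (n₂−1)s₂²)/(n₁+n₂−2)] = √[(76·11.0² + 11·6.0²)/87] = 10.5001.
SE = 10.5001·√(1/77 + 1/12) = 3.2588.
With t* = 1.988, margin = 1.988 × 3.2588 = 6.4785.
x̄₁ − x̄₂ = 23.8 − 13.2 = 10.6000; interval 10.6000 ± 6.4785 = (4.12, 17.08).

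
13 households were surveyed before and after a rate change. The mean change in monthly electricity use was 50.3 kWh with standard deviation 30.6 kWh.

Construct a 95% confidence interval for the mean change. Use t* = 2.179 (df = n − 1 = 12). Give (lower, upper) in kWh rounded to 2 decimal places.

(31.81, 68.79)

This is a matched-pairs design, so SE = s_d/√n = 30.6/√13 = 8.4869.
Margin = 2.179 × 8.4869 = 18.4930; the interval is 50.3 ± 18.4930 = (31.81, 68.79).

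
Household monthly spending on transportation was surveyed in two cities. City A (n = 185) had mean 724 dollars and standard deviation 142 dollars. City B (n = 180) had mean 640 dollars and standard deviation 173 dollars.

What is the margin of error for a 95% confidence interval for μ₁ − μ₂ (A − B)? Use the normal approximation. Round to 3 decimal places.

SE₁ = s₁/√n₁ = 142/√185 = 10.4400; SE₂ = 173/√180 = 12.8947.
Independent samples, unequal variances: SE_diff = √(SE₁² + SE₂²) = √(108.9936 + 166.27328809) = 16.5912.
z* = 1.960, so margin of error = 1.960 × 16.5912 = 32.5188.

32.519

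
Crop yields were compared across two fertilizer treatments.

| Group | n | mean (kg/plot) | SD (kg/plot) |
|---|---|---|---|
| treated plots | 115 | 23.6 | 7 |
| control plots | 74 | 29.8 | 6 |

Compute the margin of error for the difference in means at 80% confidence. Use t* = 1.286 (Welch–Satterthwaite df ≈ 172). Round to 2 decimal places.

Per-group SEs: s₁/√n₁ = 7/√115 = 0.6528, s₂/√n₂ = 6/√74 = 0.6975.
Unpooled SE of the difference: √(0.42614784 + 0.48650625) = 0.9553.
Margin of error = t* · SE = 1.286 × 0.9553 = 1.2285.

1.23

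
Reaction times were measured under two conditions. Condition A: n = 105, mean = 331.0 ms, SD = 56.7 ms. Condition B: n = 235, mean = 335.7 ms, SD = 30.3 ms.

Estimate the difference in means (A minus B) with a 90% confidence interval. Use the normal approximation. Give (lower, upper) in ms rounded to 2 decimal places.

(-14.37, 4.97)

SE₁ = s₁/√n₁ = 56.7/√105 = 5.5334; SE₂ = 30.3/√235 = 1.9766.
Independent samples, unequal variances: SE_diff = √(SE₁² + SE₂²) = √(30.61851556 + 3.90694756) = 5.8758.
z* = 1.645, so margin of error = 1.645 × 5.8758 = 9.6657.
Difference in means = 331.0 − 335.7 = -4.7000.
-4.7000 ± 9.6657 → (-14.37, 4.97).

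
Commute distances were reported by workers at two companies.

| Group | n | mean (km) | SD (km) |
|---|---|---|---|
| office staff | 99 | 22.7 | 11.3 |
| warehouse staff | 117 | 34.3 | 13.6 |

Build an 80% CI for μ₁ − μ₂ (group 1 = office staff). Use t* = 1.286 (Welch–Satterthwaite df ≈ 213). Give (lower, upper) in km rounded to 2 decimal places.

Per-group SEs: s₁/√n₁ = 11.3/√99 = 1.1357, s₂/√n₂ = 13.6/√117 = 1.2573.
Unpooled SE of the difference: √(1.28981449 + 1.58080329) = 1.6943.
Margin of error = t* · SE = 1.286 × 1.6943 = 2.1789.
x̄₁ − x̄₂ = 22.7 − 34.3 = -11.6000.
CI: -11.6000 ± 2.1789 = (-13.78, -9.42).

(-13.78, -9.42)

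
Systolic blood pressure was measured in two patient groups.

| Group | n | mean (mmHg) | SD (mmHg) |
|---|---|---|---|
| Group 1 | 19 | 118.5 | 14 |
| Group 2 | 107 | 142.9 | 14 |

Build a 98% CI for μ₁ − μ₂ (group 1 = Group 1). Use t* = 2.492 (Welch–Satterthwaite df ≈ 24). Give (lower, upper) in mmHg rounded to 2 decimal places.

SE₁ = s₁/√n₁ = 14/√19 = 3.2118; SE₂ = 14/√107 = 1.3534.
Independent samples, unequal variances: SE_diff = √(SE₁² + SE₂²) = √(10.31565924 + 1.83169156) = 3.4853.
t* = 2.492, so margin of error = 2.492 × 3.4853 = 8.6854.
Difference in means = 118.5 − 142.9 = -24.4000.
-24.4000 ± 8.6854 → (-33.09, -15.71).

(-33.09, -15.71)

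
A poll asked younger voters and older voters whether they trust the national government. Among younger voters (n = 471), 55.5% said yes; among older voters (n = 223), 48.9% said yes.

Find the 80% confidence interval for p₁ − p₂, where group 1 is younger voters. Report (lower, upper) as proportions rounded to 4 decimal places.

(0.0140, 0.1180)

The two standard errors are √(0.5550×0.4450/471) = 0.02290 and √(0.4890×0.5110/223) = 0.03347.
Because the samples are independent, SE_diff = √(0.02290² + 0.03347²) = 0.04055.
Using z* = 1.282 for 80%, ME = 1.282 × 0.04055 = 0.05199.
p̂₁ − p̂₂ = 0.0660; interval 0.0660 ± 0.05199 gives (0.0140, 0.1180).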